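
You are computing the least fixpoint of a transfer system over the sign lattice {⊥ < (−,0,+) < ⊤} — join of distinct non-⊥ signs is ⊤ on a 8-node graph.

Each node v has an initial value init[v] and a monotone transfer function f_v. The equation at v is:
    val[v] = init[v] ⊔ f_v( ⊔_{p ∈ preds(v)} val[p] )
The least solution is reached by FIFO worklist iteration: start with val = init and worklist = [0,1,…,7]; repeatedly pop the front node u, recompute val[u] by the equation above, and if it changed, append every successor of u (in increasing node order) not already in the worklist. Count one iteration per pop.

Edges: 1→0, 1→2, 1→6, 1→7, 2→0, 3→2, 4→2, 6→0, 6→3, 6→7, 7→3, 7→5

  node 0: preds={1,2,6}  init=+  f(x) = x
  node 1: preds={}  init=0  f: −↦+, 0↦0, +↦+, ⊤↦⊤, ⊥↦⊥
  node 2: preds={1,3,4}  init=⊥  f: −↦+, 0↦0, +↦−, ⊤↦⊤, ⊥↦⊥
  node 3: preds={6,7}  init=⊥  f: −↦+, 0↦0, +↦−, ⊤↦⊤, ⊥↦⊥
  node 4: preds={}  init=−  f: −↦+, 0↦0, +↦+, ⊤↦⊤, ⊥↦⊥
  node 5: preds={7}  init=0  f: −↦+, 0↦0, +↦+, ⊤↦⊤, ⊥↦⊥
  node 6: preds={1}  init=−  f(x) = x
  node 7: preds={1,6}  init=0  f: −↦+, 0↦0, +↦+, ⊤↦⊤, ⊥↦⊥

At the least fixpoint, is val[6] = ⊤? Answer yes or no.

yes

Iteration log — 12 steps:
  step 1. node 0  ⊔preds=⊤  new=⊤  old=+  +wl: 
  step 2. node 1  ⊔preds=⊥  new=0  stable
  step 3. node 2  ⊔preds=⊤  new=⊤  old=⊥  +wl: 0
  step 4. node 3  ⊔preds=⊤  new=⊤  old=⊥  +wl: 2
  step 5. node 4  ⊔preds=⊥  new=−  stable
  step 6. node 5  ⊔preds=0  new=0  stable
  step 7. node 6  ⊔preds=0  new=⊤  old=−  +wl: 3
  step 8. node 7  ⊔preds=⊤  new=⊤  old=0  +wl: 5
  step 9. node 0  ⊔preds=⊤  new=⊤  stable
  step 10. node 2  ⊔preds=⊤  new=⊤  stable
  step 11. node 3  ⊔preds=⊤  new=⊤  stable
  step 12. node 5  ⊔preds=⊤  new=⊤  old=0  +wl: 

Least fixpoint reached:
  node 0: ⊤
  node 1: 0
  node 2: ⊤
  node 3: ⊤
  node 4: −
  node 5: ⊤
  node 6: ⊤
  node 7: ⊤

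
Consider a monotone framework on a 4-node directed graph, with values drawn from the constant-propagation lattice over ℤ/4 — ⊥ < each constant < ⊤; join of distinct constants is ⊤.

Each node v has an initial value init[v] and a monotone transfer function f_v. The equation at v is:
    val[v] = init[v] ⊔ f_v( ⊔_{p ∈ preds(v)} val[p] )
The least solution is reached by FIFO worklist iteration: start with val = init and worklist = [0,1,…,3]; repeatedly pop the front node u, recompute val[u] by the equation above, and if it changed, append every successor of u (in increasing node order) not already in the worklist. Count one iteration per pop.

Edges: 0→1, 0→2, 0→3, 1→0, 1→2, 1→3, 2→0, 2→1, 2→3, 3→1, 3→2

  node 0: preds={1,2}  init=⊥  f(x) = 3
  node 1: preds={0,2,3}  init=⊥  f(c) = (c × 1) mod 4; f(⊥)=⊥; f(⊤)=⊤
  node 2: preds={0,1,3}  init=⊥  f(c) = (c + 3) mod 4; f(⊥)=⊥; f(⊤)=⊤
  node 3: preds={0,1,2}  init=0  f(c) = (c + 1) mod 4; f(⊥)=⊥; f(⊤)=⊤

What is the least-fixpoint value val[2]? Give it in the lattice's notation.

Trace (7 dequeues):
  [1] u=0 | in ⊥ | out 3 | prev ⊥ | push {}
  [2] u=1 | in ⊤ | out ⊤ | prev ⊥ | push {0}
  [3] u=2 | in ⊤ | out ⊤ | prev ⊥ | push {1}
  [4] u=3 | in ⊤ | out ⊤ | prev 0 | push {2}
  [5] u=0 | in ⊤ | out 3 | ==
  [6] u=1 | in ⊤ | out ⊤ | ==
  [7] u=2 | in ⊤ | out ⊤ | ==

Converged values:
  [0] 3
  [1] ⊤
  [2] ⊤
  [3] ⊤

⊤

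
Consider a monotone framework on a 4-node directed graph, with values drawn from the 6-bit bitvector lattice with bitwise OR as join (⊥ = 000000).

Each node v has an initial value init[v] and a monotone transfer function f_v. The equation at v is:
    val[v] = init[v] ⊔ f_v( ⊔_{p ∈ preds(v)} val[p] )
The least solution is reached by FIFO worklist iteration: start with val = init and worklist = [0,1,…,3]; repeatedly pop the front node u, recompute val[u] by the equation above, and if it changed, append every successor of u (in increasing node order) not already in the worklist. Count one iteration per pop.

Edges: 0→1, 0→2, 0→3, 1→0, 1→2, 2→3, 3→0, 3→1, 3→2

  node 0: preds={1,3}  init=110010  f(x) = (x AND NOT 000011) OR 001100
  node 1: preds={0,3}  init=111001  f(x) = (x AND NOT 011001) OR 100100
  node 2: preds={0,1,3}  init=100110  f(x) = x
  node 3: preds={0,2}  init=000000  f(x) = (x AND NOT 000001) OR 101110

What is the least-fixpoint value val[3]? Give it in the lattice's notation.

Worklist (7 pops):
  #1 pop 0: in=111001 → 111110 (was 110010); enqueue []
  #2 pop 1: in=111110 → 111111 (was 111001); enqueue [0]
  #3 pop 2: in=111111 → 111111 (was 100110); enqueue []
  #4 pop 3: in=111111 → 111110 (was 000000); enqueue [1,2]
  #5 pop 0: in=111111 → 111110 (no change)
  #6 pop 1: in=111110 → 111111 (no change)
  #7 pop 2: in=111111 → 111111 (no change)

Fixpoint:
  val[0] = 111110
  val[1] = 111111
  val[2] = 111111
  val[3] = 111110

111110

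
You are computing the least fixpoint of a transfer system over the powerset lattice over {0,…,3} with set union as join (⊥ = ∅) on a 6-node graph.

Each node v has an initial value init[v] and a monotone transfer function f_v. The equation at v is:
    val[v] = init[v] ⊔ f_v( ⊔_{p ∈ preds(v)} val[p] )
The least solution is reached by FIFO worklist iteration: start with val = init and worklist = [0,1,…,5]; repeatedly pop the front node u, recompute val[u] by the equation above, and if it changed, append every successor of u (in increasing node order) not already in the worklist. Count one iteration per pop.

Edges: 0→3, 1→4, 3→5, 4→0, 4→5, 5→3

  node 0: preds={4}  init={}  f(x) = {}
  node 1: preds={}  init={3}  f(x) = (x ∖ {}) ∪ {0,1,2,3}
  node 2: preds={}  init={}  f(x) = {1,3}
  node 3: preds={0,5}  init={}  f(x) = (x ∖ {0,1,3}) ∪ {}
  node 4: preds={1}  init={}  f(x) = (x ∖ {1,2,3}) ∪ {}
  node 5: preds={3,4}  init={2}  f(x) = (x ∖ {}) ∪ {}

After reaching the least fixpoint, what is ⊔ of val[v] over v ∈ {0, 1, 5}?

Trace (8 dequeues):
  [1] u=0 | in {} | out {} | ==
  [2] u=1 | in {} | out {0,1,2,3} | prev {3} | push {}
  [3] u=2 | in {} | out {1,3} | prev {} | push {}
  [4] u=3 | in {2} | out {2} | prev {} | push {}
  [5] u=4 | in {0,1,2,3} | out {0} | prev {} | push {0}
  [6] u=5 | in {0,2} | out {0,2} | prev {2} | push {3}
  [7] u=0 | in {0} | out {} | ==
  [8] u=3 | in {0,2} | out {2} | ==

Converged values:
  [0] {}
  [1] {0,1,2,3}
  [2] {1,3}
  [3] {2}
  [4] {0}
  [5] {0,2}

{0,1,2,3}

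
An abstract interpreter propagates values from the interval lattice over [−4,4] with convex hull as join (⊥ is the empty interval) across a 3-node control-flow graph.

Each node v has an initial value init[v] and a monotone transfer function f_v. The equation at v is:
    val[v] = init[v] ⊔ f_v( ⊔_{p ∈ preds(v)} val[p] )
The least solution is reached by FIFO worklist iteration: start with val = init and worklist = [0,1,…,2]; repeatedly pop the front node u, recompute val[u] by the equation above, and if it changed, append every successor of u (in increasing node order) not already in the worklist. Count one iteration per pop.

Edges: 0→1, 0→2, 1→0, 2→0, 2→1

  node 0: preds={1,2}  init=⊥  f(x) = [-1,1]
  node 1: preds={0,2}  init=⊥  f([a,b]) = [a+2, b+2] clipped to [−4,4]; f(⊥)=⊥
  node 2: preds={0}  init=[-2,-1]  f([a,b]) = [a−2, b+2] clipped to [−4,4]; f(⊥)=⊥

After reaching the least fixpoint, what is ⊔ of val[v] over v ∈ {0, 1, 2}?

Iteration log — 6 steps:
  step 1. node 0  ⊔preds=[-2,-1]  new=[-1,1]  old=⊥  +wl: 
  step 2. node 1  ⊔preds=[-2,1]  new=[0,3]  old=⊥  +wl: 0
  step 3. node 2  ⊔preds=[-1,1]  new=[-3,3]  old=[-2,-1]  +wl: 1
  step 4. node 0  ⊔preds=[-3,3]  new=[-1,1]  stable
  step 5. node 1  ⊔preds=[-3,3]  new=[-1,4]  old=[0,3]  +wl: 0
  step 6. node 0  ⊔preds=[-3,4]  new=[-1,1]  stable

Least fixpoint reached:
  node 0: [-1,1]
  node 1: [-1,4]
  node 2: [-3,3]

[-3,4]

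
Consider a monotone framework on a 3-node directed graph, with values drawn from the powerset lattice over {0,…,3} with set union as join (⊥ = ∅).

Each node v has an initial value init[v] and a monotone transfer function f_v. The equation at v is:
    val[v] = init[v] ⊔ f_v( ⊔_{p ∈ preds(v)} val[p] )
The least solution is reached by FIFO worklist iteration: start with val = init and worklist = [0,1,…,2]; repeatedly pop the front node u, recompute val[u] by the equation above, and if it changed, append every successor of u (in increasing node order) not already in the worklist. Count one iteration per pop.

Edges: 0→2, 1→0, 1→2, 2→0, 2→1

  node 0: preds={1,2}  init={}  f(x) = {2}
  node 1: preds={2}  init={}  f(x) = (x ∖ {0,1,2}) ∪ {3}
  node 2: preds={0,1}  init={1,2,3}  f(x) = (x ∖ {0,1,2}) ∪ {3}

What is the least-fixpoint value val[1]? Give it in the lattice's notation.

{3}

Worklist (4 pops):
  #1 pop 0: in={1,2,3} → {2} (was {}); enqueue []
  #2 pop 1: in={1,2,3} → {3} (was {}); enqueue [0]
  #3 pop 2: in={2,3} → {1,2,3} (no change)
  #4 pop 0: in={1,2,3} → {2} (no change)

Fixpoint:
  val[0] = {2}
  val[1] = {3}
  val[2] = {1,2,3}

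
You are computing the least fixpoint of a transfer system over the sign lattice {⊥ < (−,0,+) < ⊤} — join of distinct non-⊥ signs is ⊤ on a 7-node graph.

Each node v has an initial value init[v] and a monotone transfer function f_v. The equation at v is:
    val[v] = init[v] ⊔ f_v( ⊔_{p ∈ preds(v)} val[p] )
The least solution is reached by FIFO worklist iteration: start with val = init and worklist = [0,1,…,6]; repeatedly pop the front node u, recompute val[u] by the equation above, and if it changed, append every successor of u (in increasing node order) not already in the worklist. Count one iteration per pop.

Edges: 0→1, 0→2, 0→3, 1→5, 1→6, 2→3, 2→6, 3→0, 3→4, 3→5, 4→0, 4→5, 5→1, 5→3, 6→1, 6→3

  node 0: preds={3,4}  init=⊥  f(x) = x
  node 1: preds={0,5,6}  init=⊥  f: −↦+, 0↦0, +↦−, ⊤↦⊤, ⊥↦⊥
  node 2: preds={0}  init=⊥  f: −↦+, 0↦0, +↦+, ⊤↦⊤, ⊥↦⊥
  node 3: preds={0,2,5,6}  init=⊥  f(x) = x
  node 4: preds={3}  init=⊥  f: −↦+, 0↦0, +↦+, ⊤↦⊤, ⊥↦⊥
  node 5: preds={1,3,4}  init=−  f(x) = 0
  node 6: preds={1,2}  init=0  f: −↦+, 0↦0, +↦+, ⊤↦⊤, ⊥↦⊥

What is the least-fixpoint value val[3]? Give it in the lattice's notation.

⊤

Iteration log — 13 steps:
  step 1. node 0  ⊔preds=⊥  new=⊥  stable
  step 2. node 1  ⊔preds=⊤  new=⊤  old=⊥  +wl: 
  step 3. node 2  ⊔preds=⊥  new=⊥  stable
  step 4. node 3  ⊔preds=⊤  new=⊤  old=⊥  +wl: 0
  step 5. node 4  ⊔preds=⊤  new=⊤  old=⊥  +wl: 
  step 6. node 5  ⊔preds=⊤  new=⊤  old=−  +wl: 1,3
  step 7. node 6  ⊔preds=⊤  new=⊤  old=0  +wl: 
  step 8. node 0  ⊔preds=⊤  new=⊤  old=⊥  +wl: 2
  step 9. node 1  ⊔preds=⊤  new=⊤  stable
  step 10. node 3  ⊔preds=⊤  new=⊤  stable
  step 11. node 2  ⊔preds=⊤  new=⊤  old=⊥  +wl: 3,6
  step 12. node 3  ⊔preds=⊤  new=⊤  stable
  step 13. node 6  ⊔preds=⊤  new=⊤  stable

Least fixpoint reached:
  node 0: ⊤
  node 1: ⊤
  node 2: ⊤
  node 3: ⊤
  node 4: ⊤
  node 5: ⊤
  node 6: ⊤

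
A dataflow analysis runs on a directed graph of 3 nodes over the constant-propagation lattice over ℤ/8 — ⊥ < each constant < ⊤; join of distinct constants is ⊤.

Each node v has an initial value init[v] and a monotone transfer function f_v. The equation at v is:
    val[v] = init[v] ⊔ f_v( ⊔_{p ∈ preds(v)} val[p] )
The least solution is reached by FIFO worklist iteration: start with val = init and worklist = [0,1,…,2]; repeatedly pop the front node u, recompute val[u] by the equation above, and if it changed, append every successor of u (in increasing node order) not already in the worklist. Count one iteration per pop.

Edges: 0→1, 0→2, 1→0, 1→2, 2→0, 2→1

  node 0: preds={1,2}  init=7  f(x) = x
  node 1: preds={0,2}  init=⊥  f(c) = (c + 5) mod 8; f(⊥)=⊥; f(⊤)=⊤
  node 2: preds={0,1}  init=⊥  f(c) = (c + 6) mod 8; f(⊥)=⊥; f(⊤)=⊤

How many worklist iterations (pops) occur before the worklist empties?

Worklist (7 pops):
  #1 pop 0: in=⊥ → 7 (no change)
  #2 pop 1: in=7 → 4 (was ⊥); enqueue [0]
  #3 pop 2: in=⊤ → ⊤ (was ⊥); enqueue [1]
  #4 pop 0: in=⊤ → ⊤ (was 7); enqueue [2]
  #5 pop 1: in=⊤ → ⊤ (was 4); enqueue [0]
  #6 pop 2: in=⊤ → ⊤ (no change)
  #7 pop 0: in=⊤ → ⊤ (no change)

Fixpoint:
  val[0] = ⊤
  val[1] = ⊤
  val[2] = ⊤

7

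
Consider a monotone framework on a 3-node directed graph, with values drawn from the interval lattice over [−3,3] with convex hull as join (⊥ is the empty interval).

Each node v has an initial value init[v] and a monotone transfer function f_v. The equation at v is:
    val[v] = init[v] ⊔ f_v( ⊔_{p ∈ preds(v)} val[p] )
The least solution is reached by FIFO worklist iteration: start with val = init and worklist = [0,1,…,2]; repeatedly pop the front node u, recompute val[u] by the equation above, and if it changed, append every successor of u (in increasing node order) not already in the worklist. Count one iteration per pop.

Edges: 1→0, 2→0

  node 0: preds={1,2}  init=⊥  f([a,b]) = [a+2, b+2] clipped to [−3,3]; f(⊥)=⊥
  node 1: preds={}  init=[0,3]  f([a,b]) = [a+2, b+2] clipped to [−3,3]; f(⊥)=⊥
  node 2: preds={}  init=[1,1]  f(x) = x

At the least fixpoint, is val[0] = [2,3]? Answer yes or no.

yes

Trace (3 dequeues):
  [1] u=0 | in [0,3] | out [2,3] | prev ⊥ | push {}
  [2] u=1 | in ⊥ | out [0,3] | ==
  [3] u=2 | in ⊥ | out [1,1] | ==

Converged values:
  [0] [2,3]
  [1] [0,3]
  [2] [1,1]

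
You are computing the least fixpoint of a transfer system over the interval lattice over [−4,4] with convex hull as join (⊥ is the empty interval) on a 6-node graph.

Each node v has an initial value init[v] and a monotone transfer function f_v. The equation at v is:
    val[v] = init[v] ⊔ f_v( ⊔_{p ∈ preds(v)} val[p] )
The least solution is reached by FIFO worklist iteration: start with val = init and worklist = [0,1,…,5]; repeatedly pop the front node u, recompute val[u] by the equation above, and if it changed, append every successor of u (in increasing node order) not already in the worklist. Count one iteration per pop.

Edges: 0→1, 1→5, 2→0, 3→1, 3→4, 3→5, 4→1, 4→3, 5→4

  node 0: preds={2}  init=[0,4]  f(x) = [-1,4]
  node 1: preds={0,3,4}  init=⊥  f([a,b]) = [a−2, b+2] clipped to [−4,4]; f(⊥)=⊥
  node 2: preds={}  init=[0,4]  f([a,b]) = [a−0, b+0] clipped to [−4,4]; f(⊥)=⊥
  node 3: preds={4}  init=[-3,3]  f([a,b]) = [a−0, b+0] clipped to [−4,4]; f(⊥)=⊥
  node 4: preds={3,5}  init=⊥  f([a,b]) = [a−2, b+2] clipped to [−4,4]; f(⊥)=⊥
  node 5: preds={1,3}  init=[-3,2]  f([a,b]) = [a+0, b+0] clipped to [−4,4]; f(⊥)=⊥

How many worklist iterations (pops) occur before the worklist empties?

11

Trace (11 dequeues):
  [1] u=0 | in [0,4] | out [-1,4] | prev [0,4] | push {}
  [2] u=1 | in [-3,4] | out [-4,4] | prev ⊥ | push {}
  [3] u=2 | in ⊥ | out [0,4] | ==
  [4] u=3 | in ⊥ | out [-3,3] | ==
  [5] u=4 | in [-3,3] | out [-4,4] | prev ⊥ | push {1,3}
  [6] u=5 | in [-4,4] | out [-4,4] | prev [-3,2] | push {4}
  [7] u=1 | in [-4,4] | out [-4,4] | ==
  [8] u=3 | in [-4,4] | out [-4,4] | prev [-3,3] | push {1,5}
  [9] u=4 | in [-4,4] | out [-4,4] | ==
  [10] u=1 | in [-4,4] | out [-4,4] | ==
  [11] u=5 | in [-4,4] | out [-4,4] | ==

Converged values:
  [0] [-1,4]
  [1] [-4,4]
  [2] [0,4]
  [3] [-4,4]
  [4] [-4,4]
  [5] [-4,4]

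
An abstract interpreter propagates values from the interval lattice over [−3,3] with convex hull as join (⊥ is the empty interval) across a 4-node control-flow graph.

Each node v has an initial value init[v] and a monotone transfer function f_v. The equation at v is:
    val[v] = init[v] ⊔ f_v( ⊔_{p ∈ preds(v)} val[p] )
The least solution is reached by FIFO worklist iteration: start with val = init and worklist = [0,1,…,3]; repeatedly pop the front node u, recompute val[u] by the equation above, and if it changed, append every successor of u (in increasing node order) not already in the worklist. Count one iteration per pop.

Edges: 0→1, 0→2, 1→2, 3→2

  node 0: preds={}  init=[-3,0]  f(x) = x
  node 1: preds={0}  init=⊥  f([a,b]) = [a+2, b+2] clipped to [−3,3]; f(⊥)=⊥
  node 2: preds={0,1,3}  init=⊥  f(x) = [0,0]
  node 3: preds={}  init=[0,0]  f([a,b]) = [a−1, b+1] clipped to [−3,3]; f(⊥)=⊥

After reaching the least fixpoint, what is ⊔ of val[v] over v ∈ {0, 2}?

Trace (4 dequeues):
  [1] u=0 | in ⊥ | out [-3,0] | ==
  [2] u=1 | in [-3,0] | out [-1,2] | prev ⊥ | push {}
  [3] u=2 | in [-3,2] | out [0,0] | prev ⊥ | push {}
  [4] u=3 | in ⊥ | out [0,0] | ==

Converged values:
  [0] [-3,0]
  [1] [-1,2]
  [2] [0,0]
  [3] [0,0]

[-3,0]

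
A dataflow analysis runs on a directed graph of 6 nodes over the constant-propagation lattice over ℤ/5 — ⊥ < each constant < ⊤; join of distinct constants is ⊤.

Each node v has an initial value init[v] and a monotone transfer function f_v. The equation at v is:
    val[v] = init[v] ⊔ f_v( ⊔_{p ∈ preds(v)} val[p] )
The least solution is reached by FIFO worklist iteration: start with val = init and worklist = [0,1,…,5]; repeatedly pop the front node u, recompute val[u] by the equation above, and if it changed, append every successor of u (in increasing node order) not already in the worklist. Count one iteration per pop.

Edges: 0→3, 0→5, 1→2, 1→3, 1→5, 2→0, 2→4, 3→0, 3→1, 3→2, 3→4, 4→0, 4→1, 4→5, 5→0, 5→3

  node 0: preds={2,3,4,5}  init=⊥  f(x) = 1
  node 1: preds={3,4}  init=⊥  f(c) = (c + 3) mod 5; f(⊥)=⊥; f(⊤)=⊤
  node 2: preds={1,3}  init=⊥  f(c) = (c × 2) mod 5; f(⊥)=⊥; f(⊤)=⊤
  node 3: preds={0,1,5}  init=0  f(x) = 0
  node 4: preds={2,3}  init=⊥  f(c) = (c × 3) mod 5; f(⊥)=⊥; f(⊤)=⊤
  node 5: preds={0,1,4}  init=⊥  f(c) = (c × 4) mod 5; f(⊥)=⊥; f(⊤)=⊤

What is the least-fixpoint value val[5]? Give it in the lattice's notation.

⊤

Iteration log — 11 steps:
  step 1. node 0  ⊔preds=0  new=1  old=⊥  +wl: 
  step 2. node 1  ⊔preds=0  new=3  old=⊥  +wl: 
  step 3. node 2  ⊔preds=⊤  new=⊤  old=⊥  +wl: 0
  step 4. node 3  ⊔preds=⊤  new=0  stable
  step 5. node 4  ⊔preds=⊤  new=⊤  old=⊥  +wl: 1
  step 6. node 5  ⊔preds=⊤  new=⊤  old=⊥  +wl: 3
  step 7. node 0  ⊔preds=⊤  new=1  stable
  step 8. node 1  ⊔preds=⊤  new=⊤  old=3  +wl: 2,5
  step 9. node 3  ⊔preds=⊤  new=0  stable
  step 10. node 2  ⊔preds=⊤  new=⊤  stable
  step 11. node 5  ⊔preds=⊤  new=⊤  stable

Least fixpoint reached:
  node 0: 1
  node 1: ⊤
  node 2: ⊤
  node 3: 0
  node 4: ⊤
  node 5: ⊤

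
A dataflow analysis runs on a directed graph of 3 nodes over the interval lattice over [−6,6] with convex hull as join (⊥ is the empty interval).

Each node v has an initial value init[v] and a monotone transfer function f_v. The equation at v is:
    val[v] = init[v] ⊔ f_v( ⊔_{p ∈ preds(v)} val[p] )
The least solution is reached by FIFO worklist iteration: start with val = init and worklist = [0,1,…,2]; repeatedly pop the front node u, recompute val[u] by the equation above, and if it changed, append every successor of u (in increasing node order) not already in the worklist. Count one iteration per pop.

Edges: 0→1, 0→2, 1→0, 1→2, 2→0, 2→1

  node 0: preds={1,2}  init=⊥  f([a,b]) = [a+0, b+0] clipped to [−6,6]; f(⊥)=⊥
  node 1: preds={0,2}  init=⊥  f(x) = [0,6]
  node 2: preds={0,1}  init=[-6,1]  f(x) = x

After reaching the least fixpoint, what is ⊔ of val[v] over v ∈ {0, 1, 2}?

[-6,6]

Iteration log — 6 steps:
  step 1. node 0  ⊔preds=[-6,1]  new=[-6,1]  old=⊥  +wl: 
  step 2. node 1  ⊔preds=[-6,1]  new=[0,6]  old=⊥  +wl: 0
  step 3. node 2  ⊔preds=[-6,6]  new=[-6,6]  old=[-6,1]  +wl: 1
  step 4. node 0  ⊔preds=[-6,6]  new=[-6,6]  old=[-6,1]  +wl: 2
  step 5. node 1  ⊔preds=[-6,6]  new=[0,6]  stable
  step 6. node 2  ⊔preds=[-6,6]  new=[-6,6]  stable

Least fixpoint reached:
  node 0: [-6,6]
  node 1: [0,6]
  node 2: [-6,6]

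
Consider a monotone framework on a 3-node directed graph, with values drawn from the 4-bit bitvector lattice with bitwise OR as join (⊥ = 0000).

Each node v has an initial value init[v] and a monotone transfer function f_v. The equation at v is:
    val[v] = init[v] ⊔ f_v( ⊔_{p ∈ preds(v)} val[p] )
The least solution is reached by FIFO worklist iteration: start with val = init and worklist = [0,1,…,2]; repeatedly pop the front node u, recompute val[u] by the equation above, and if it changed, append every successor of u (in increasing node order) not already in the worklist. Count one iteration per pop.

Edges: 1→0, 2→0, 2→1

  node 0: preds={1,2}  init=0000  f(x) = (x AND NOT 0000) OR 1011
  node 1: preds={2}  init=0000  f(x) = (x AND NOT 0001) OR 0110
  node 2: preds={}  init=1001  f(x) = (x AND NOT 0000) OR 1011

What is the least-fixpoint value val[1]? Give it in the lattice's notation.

Worklist (5 pops):
  #1 pop 0: in=1001 → 1011 (was 0000); enqueue []
  #2 pop 1: in=1001 → 1110 (was 0000); enqueue [0]
  #3 pop 2: in=0000 → 1011 (was 1001); enqueue [1]
  #4 pop 0: in=1111 → 1111 (was 1011); enqueue []
  #5 pop 1: in=1011 → 1110 (no change)

Fixpoint:
  val[0] = 1111
  val[1] = 1110
  val[2] = 1011

1110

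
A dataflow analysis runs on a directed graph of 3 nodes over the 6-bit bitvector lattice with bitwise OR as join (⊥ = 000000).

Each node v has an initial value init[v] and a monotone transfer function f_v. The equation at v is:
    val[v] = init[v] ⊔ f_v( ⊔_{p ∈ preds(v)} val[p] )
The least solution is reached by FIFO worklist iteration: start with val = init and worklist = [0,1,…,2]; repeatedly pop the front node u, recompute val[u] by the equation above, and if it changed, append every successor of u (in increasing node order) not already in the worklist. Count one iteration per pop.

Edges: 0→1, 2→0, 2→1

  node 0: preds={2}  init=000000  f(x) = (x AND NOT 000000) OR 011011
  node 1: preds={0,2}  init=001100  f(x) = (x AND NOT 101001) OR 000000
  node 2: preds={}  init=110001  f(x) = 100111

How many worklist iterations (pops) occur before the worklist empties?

Trace (5 dequeues):
  [1] u=0 | in 110001 | out 111011 | prev 000000 | push {}
  [2] u=1 | in 111011 | out 011110 | prev 001100 | push {}
  [3] u=2 | in 000000 | out 110111 | prev 110001 | push {0,1}
  [4] u=0 | in 110111 | out 111111 | prev 111011 | push {}
  [5] u=1 | in 111111 | out 011110 | ==

Converged values:
  [0] 111111
  [1] 011110
  [2] 110111

5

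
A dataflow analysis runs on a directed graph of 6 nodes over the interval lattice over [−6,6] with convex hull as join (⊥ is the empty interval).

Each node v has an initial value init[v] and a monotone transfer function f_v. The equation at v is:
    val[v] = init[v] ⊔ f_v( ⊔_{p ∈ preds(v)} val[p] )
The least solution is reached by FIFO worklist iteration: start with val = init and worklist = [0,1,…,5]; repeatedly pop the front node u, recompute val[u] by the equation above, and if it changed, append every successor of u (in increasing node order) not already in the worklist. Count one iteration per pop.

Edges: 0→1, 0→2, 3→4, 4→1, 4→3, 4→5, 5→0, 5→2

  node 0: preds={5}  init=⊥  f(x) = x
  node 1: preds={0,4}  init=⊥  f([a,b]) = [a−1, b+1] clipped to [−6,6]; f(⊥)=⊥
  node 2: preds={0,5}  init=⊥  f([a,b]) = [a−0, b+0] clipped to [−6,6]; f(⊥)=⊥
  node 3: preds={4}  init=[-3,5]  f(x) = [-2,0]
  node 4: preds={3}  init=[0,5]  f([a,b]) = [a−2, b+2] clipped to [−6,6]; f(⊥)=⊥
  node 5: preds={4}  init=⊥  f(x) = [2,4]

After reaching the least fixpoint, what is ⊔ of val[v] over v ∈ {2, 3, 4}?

[-5,6]

Trace (11 dequeues):
  [1] u=0 | in ⊥ | out ⊥ | ==
  [2] u=1 | in [0,5] | out [-1,6] | prev ⊥ | push {}
  [3] u=2 | in ⊥ | out ⊥ | ==
  [4] u=3 | in [0,5] | out [-3,5] | ==
  [5] u=4 | in [-3,5] | out [-5,6] | prev [0,5] | push {1,3}
  [6] u=5 | in [-5,6] | out [2,4] | prev ⊥ | push {0,2}
  [7] u=1 | in [-5,6] | out [-6,6] | prev [-1,6] | push {}
  [8] u=3 | in [-5,6] | out [-3,5] | ==
  [9] u=0 | in [2,4] | out [2,4] | prev ⊥ | push {1}
  [10] u=2 | in [2,4] | out [2,4] | prev ⊥ | push {}
  [11] u=1 | in [-5,6] | out [-6,6] | ==

Converged values:
  [0] [2,4]
  [1] [-6,6]
  [2] [2,4]
  [3] [-3,5]
  [4] [-5,6]
  [5] [2,4]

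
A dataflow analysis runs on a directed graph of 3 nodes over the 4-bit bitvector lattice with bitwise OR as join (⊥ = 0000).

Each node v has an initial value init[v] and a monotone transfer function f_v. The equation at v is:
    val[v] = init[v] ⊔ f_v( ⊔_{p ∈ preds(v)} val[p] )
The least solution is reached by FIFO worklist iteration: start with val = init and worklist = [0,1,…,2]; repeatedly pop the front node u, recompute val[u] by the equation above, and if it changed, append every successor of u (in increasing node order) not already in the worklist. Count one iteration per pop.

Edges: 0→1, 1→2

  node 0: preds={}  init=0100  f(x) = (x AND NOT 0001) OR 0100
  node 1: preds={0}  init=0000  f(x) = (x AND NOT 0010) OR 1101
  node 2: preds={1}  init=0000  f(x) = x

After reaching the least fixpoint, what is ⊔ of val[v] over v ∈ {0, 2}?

Worklist (3 pops):
  #1 pop 0: in=0000 → 0100 (no change)
  #2 pop 1: in=0100 → 1101 (was 0000); enqueue []
  #3 pop 2: in=1101 → 1101 (was 0000); enqueue []

Fixpoint:
  val[0] = 0100
  val[1] = 1101
  val[2] = 1101

1101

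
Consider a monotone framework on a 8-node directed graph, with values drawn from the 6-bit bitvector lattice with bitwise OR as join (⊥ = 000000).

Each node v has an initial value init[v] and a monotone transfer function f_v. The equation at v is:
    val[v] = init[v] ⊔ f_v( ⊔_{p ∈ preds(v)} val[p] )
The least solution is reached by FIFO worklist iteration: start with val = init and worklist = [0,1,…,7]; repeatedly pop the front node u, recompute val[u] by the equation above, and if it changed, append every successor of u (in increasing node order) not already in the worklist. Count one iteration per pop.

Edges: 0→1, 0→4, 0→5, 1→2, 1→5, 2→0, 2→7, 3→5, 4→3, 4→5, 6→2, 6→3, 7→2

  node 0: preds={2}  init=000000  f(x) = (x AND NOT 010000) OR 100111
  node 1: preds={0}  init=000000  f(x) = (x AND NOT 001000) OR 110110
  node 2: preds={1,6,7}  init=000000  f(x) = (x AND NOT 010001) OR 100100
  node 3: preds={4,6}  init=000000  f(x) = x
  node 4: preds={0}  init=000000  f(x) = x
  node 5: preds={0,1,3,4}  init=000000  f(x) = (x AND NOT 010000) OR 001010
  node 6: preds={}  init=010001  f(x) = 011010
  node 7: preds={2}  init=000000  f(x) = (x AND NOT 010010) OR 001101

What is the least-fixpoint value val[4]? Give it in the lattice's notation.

Iteration log — 18 steps:
  step 1. node 0  ⊔preds=000000  new=100111  old=000000  +wl: 
  step 2. node 1  ⊔preds=100111  new=110111  old=000000  +wl: 
  step 3. node 2  ⊔preds=110111  new=100110  old=000000  +wl: 0
  step 4. node 3  ⊔preds=010001  new=010001  old=000000  +wl: 
  step 5. node 4  ⊔preds=100111  new=100111  old=000000  +wl: 3
  step 6. node 5  ⊔preds=110111  new=101111  old=000000  +wl: 
  step 7. node 6  ⊔preds=000000  new=011011  old=010001  +wl: 2
  step 8. node 7  ⊔preds=100110  new=101101  old=000000  +wl: 
  step 9. node 0  ⊔preds=100110  new=100111  stable
  step 10. node 3  ⊔preds=111111  new=111111  old=010001  +wl: 5
  step 11. node 2  ⊔preds=111111  new=101110  old=100110  +wl: 0,7
  step 12. node 5  ⊔preds=111111  new=101111  stable
  step 13. node 0  ⊔preds=101110  new=101111  old=100111  +wl: 1,4,5
  step 14. node 7  ⊔preds=101110  new=101101  stable
  step 15. node 1  ⊔preds=101111  new=110111  stable
  step 16. node 4  ⊔preds=101111  new=101111  old=100111  +wl: 3
  step 17. node 5  ⊔preds=111111  new=101111  stable
  step 18. node 3  ⊔preds=111111  new=111111  stable

Least fixpoint reached:
  node 0: 101111
  node 1: 110111
  node 2: 101110
  node 3: 111111
  node 4: 101111
  node 5: 101111
  node 6: 011011
  node 7: 101101

101111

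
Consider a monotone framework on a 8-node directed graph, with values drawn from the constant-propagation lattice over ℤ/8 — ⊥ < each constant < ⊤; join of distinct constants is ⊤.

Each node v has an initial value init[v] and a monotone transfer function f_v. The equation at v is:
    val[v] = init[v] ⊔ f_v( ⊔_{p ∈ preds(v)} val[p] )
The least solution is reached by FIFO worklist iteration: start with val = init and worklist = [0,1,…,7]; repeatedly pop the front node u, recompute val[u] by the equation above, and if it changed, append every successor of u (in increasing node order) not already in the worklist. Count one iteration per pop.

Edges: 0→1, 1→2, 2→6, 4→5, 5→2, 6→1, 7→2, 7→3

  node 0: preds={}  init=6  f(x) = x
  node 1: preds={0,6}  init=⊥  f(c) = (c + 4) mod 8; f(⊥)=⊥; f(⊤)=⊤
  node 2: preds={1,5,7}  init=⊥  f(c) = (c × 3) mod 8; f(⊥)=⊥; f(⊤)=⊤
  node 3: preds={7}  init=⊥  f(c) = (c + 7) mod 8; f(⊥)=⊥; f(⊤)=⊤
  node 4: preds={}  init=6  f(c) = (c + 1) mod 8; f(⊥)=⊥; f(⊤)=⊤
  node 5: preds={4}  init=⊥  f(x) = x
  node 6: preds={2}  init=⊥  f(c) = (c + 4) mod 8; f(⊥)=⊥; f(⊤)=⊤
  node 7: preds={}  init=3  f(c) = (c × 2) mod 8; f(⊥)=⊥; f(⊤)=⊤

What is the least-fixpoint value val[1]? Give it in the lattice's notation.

⊤

Worklist (11 pops):
  #1 pop 0: in=⊥ → 6 (no change)
  #2 pop 1: in=6 → 2 (was ⊥); enqueue []
  #3 pop 2: in=⊤ → ⊤ (was ⊥); enqueue []
  #4 pop 3: in=3 → 2 (was ⊥); enqueue []
  #5 pop 4: in=⊥ → 6 (no change)
  #6 pop 5: in=6 → 6 (was ⊥); enqueue [2]
  #7 pop 6: in=⊤ → ⊤ (was ⊥); enqueue [1]
  #8 pop 7: in=⊥ → 3 (no change)
  #9 pop 2: in=⊤ → ⊤ (no change)
  #10 pop 1: in=⊤ → ⊤ (was 2); enqueue [2]
  #11 pop 2: in=⊤ → ⊤ (no change)

Fixpoint:
  val[0] = 6
  val[1] = ⊤
  val[2] = ⊤
  val[3] = 2
  val[4] = 6
  val[5] = 6
  val[6] = ⊤
  val[7] = 3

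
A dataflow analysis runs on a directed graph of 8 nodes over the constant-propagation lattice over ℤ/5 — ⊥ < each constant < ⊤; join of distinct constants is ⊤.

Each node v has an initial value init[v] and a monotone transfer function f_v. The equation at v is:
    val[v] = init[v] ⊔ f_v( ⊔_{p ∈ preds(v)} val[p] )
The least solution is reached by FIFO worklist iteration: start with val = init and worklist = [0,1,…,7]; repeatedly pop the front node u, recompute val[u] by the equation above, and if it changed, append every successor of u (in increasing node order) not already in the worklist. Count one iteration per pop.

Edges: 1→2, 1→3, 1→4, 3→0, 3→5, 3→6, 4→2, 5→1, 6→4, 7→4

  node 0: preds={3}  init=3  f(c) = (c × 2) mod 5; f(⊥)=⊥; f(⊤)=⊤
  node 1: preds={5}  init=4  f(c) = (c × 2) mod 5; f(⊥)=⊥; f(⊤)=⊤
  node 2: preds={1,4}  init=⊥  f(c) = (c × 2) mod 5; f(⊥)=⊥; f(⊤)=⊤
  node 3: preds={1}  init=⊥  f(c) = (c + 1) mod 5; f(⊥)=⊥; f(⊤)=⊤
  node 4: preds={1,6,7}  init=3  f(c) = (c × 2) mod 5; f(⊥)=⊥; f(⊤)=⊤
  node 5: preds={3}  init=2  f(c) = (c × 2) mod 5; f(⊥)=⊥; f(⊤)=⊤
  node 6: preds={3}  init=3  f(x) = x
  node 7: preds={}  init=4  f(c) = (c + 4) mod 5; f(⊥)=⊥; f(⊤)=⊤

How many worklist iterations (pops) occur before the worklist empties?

17

Worklist (17 pops):
  #1 pop 0: in=⊥ → 3 (no change)
  #2 pop 1: in=2 → 4 (no change)
  #3 pop 2: in=⊤ → ⊤ (was ⊥); enqueue []
  #4 pop 3: in=4 → 0 (was ⊥); enqueue [0]
  #5 pop 4: in=⊤ → ⊤ (was 3); enqueue [2]
  #6 pop 5: in=0 → ⊤ (was 2); enqueue [1]
  #7 pop 6: in=0 → ⊤ (was 3); enqueue [4]
  #8 pop 7: in=⊥ → 4 (no change)
  #9 pop 0: in=0 → ⊤ (was 3); enqueue []
  #10 pop 2: in=⊤ → ⊤ (no change)
  #11 pop 1: in=⊤ → ⊤ (was 4); enqueue [2,3]
  #12 pop 4: in=⊤ → ⊤ (no change)
  #13 pop 2: in=⊤ → ⊤ (no change)
  #14 pop 3: in=⊤ → ⊤ (was 0); enqueue [0,5,6]
  #15 pop 0: in=⊤ → ⊤ (no change)
  #16 pop 5: in=⊤ → ⊤ (no change)
  #17 pop 6: in=⊤ → ⊤ (no change)

Fixpoint:
  val[0] = ⊤
  val[1] = ⊤
  val[2] = ⊤
  val[3] = ⊤
  val[4] = ⊤
  val[5] = ⊤
  val[6] = ⊤
  val[7] = 4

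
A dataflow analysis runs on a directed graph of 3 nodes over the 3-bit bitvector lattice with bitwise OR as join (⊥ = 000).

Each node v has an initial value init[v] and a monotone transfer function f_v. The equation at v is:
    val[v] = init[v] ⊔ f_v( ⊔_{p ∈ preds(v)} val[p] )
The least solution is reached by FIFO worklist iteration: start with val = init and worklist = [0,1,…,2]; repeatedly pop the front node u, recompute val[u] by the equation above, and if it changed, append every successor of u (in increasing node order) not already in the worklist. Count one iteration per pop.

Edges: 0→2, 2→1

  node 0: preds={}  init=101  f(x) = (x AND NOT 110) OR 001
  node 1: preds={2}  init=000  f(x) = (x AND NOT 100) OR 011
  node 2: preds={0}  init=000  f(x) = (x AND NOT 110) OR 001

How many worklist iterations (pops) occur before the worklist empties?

4

Trace (4 dequeues):
  [1] u=0 | in 000 | out 101 | ==
  [2] u=1 | in 000 | out 011 | prev 000 | push {}
  [3] u=2 | in 101 | out 001 | prev 000 | push {1}
  [4] u=1 | in 001 | out 011 | ==

Converged values:
  [0] 101
  [1] 011
  [2] 001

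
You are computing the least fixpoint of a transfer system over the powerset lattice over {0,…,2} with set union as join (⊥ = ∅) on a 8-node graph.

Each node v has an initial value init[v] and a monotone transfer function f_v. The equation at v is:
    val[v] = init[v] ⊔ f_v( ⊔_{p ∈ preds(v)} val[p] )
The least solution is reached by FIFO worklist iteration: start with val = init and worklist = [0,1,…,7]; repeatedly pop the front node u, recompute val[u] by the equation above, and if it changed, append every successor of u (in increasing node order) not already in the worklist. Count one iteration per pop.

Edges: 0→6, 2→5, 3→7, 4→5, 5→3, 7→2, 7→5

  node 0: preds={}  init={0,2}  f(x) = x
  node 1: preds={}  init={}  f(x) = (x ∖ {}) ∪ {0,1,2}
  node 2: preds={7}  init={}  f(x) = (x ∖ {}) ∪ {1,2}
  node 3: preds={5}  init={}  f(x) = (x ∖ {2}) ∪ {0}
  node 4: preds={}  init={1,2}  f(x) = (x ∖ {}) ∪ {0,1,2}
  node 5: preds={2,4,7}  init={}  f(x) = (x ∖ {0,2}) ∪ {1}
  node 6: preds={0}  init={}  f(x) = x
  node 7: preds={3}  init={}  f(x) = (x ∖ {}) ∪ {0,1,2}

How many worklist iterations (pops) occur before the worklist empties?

Worklist (12 pops):
  #1 pop 0: in={} → {0,2} (no change)
  #2 pop 1: in={} → {0,1,2} (was {}); enqueue []
  #3 pop 2: in={} → {1,2} (was {}); enqueue []
  #4 pop 3: in={} → {0} (was {}); enqueue []
  #5 pop 4: in={} → {0,1,2} (was {1,2}); enqueue []
  #6 pop 5: in={0,1,2} → {1} (was {}); enqueue [3]
  #7 pop 6: in={0,2} → {0,2} (was {}); enqueue []
  #8 pop 7: in={0} → {0,1,2} (was {}); enqueue [2,5]
  #9 pop 3: in={1} → {0,1} (was {0}); enqueue [7]
  #10 pop 2: in={0,1,2} → {0,1,2} (was {1,2}); enqueue []
  #11 pop 5: in={0,1,2} → {1} (no change)
  #12 pop 7: in={0,1} → {0,1,2} (no change)

Fixpoint:
  val[0] = {0,2}
  val[1] = {0,1,2}
  val[2] = {0,1,2}
  val[3] = {0,1}
  val[4] = {0,1,2}
  val[5] = {1}
  val[6] = {0,2}
  val[7] = {0,1,2}

12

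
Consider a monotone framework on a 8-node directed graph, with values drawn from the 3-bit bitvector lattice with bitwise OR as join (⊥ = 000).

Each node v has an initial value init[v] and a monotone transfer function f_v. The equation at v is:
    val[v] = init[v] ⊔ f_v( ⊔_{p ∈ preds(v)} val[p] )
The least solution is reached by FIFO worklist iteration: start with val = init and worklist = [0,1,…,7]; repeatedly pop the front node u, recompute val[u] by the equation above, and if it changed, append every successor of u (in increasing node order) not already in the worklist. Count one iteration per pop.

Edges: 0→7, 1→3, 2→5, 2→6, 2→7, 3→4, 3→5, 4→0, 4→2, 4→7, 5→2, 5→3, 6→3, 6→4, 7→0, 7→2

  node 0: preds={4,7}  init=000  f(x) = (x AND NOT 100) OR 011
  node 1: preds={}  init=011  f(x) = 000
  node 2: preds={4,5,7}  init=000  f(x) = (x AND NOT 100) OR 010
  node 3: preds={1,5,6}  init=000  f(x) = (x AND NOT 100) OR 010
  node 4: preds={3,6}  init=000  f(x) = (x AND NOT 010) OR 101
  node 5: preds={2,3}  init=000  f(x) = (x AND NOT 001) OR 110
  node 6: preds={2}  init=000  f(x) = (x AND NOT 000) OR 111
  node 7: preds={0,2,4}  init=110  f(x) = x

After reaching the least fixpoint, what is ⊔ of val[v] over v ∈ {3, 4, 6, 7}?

Iteration log — 15 steps:
  step 1. node 0  ⊔preds=110  new=011  old=000  +wl: 
  step 2. node 1  ⊔preds=000  new=011  stable
  step 3. node 2  ⊔preds=110  new=010  old=000  +wl: 
  step 4. node 3  ⊔preds=011  new=011  old=000  +wl: 
  step 5. node 4  ⊔preds=011  new=101  old=000  +wl: 0,2
  step 6. node 5  ⊔preds=011  new=110  old=000  +wl: 3
  step 7. node 6  ⊔preds=010  new=111  old=000  +wl: 4
  step 8. node 7  ⊔preds=111  new=111  old=110  +wl: 
  step 9. node 0  ⊔preds=111  new=011  stable
  step 10. node 2  ⊔preds=111  new=011  old=010  +wl: 5,6,7
  step 11. node 3  ⊔preds=111  new=011  stable
  step 12. node 4  ⊔preds=111  new=101  stable
  step 13. node 5  ⊔preds=011  new=110  stable
  step 14. node 6  ⊔preds=011  new=111  stable
  step 15. node 7  ⊔preds=111  new=111  stable

Least fixpoint reached:
  node 0: 011
  node 1: 011
  node 2: 011
  node 3: 011
  node 4: 101
  node 5: 110
  node 6: 111
  node 7: 111

111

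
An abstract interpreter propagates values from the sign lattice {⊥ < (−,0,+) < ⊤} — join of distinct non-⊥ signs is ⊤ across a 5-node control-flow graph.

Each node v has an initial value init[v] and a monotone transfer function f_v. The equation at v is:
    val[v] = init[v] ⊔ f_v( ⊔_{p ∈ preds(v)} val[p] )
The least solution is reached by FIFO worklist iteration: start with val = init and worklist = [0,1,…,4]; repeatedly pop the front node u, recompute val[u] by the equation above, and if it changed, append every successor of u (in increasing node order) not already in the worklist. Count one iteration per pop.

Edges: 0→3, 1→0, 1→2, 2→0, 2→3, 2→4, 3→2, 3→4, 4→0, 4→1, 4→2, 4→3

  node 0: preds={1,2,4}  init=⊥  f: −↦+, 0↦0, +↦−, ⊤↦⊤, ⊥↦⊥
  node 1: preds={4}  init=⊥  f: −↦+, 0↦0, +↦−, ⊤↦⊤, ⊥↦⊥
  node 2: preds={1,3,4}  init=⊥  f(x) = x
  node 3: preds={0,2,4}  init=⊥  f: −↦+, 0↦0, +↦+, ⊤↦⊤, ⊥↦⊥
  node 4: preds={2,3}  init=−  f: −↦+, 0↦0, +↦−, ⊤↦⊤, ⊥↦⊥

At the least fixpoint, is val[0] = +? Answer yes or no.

no

Trace (11 dequeues):
  [1] u=0 | in − | out + | prev ⊥ | push {}
  [2] u=1 | in − | out + | prev ⊥ | push {0}
  [3] u=2 | in ⊤ | out ⊤ | prev ⊥ | push {}
  [4] u=3 | in ⊤ | out ⊤ | prev ⊥ | push {2}
  [5] u=4 | in ⊤ | out ⊤ | prev − | push {1,3}
  [6] u=0 | in ⊤ | out ⊤ | prev + | push {}
  [7] u=2 | in ⊤ | out ⊤ | ==
  [8] u=1 | in ⊤ | out ⊤ | prev + | push {0,2}
  [9] u=3 | in ⊤ | out ⊤ | ==
  [10] u=0 | in ⊤ | out ⊤ | ==
  [11] u=2 | in ⊤ | out ⊤ | ==

Converged values:
  [0] ⊤
  [1] ⊤
  [2] ⊤
  [3] ⊤
  [4] ⊤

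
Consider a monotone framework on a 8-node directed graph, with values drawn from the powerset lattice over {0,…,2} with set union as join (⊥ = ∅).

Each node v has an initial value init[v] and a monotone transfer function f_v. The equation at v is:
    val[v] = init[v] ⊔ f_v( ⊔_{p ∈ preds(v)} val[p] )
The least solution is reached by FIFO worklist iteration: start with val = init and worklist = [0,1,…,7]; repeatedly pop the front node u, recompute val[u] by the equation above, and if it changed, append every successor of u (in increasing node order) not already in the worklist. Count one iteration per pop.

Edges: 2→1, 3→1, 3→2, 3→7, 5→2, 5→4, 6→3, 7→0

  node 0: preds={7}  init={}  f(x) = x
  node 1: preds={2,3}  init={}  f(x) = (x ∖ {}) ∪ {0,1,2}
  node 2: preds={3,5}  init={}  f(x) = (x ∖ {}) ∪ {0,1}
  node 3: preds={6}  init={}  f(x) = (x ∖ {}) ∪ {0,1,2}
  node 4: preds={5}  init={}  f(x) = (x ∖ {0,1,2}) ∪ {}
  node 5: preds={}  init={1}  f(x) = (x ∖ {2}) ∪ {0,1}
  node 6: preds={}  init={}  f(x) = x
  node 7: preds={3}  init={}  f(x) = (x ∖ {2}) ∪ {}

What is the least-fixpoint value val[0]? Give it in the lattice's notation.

Trace (13 dequeues):
  [1] u=0 | in {} | out {} | ==
  [2] u=1 | in {} | out {0,1,2} | prev {} | push {}
  [3] u=2 | in {1} | out {0,1} | prev {} | push {1}
  [4] u=3 | in {} | out {0,1,2} | prev {} | push {2}
  [5] u=4 | in {1} | out {} | ==
  [6] u=5 | in {} | out {0,1} | prev {1} | push {4}
  [7] u=6 | in {} | out {} | ==
  [8] u=7 | in {0,1,2} | out {0,1} | prev {} | push {0}
  [9] u=1 | in {0,1,2} | out {0,1,2} | ==
  [10] u=2 | in {0,1,2} | out {0,1,2} | prev {0,1} | push {1}
  [11] u=4 | in {0,1} | out {} | ==
  [12] u=0 | in {0,1} | out {0,1} | prev {} | push {}
  [13] u=1 | in {0,1,2} | out {0,1,2} | ==

Converged values:
  [0] {0,1}
  [1] {0,1,2}
  [2] {0,1,2}
  [3] {0,1,2}
  [4] {}
  [5] {0,1}
  [6] {}
  [7] {0,1}

{0,1}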